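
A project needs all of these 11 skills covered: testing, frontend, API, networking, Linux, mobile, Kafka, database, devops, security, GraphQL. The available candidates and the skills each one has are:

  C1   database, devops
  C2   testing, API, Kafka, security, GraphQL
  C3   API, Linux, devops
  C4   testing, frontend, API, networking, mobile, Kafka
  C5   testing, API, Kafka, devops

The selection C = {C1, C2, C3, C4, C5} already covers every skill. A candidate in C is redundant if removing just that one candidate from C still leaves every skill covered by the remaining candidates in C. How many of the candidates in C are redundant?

1

Drop C1: database uncovered — not redundant.
Drop C2: security, GraphQL uncovered — not redundant.
Drop C3: Linux uncovered — not redundant.
Drop C4: frontend, networking, mobile uncovered — not redundant.
Drop C5: the rest still cover every skill — redundant.
1 redundant: C5.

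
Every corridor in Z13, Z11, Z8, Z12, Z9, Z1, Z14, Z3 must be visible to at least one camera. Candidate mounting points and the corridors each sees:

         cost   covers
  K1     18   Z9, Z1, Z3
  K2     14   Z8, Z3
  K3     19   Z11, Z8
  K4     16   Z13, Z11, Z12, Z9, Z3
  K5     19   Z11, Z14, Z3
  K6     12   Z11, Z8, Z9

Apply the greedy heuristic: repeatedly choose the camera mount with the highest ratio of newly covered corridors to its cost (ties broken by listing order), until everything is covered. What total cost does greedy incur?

Pick 1: K4 adds 5 new (Z13, Z11, Z12, Z9, Z3) at cost 16 (ratio 5/16).
Pick 2: K6 adds 1 new (Z8) at cost 12 (ratio 1/12).
Pick 3: K1 adds 1 new (Z1) at cost 18 (ratio 1/18).
Pick 4: K5 adds 1 new (Z14) at cost 19 (ratio 1/19).
Greedy total cost: 16 + 12 + 18 + 19 = 65.

65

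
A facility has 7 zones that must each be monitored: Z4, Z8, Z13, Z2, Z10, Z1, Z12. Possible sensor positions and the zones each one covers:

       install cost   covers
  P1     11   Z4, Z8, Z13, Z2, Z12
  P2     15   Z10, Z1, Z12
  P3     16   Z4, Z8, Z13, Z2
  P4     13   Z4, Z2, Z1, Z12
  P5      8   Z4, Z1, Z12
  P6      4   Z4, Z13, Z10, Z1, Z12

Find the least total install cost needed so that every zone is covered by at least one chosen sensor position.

P1, P6 cover every zone at install cost 11 + 4 = 15.
Any cover uses at least 2 sensor positions; among all covering selections none totals below 15.

15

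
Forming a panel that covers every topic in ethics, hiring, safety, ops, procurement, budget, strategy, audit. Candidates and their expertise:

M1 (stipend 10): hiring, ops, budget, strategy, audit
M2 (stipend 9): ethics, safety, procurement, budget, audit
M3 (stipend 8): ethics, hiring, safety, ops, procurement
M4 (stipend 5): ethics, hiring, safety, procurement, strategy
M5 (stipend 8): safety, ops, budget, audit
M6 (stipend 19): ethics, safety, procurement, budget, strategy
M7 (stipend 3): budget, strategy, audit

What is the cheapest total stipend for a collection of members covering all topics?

11

M3, M7 cover every topic at stipend 8 + 3 = 11.
Any cover uses at least 2 members; among all covering selections none totals below 11.
Greedy by coverage-per-stipend would pick M4, M7, M3 for 16 — worse than the optimum 11.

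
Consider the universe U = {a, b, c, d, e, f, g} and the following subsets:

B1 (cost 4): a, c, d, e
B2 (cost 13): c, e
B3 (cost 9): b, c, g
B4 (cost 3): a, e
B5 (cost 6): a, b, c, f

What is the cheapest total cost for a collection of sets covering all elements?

19

B1, B3, B5 cover every element at cost 4 + 9 + 6 = 19.
Any cover uses at least 3 sets; among all covering selections none totals below 19.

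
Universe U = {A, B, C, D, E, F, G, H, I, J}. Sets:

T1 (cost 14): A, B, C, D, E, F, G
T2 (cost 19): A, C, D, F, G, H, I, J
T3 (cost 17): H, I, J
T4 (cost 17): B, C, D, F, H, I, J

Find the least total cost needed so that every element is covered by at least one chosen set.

T1, T3 cover every element at cost 14 + 17 = 31.
Any cover uses at least 2 sets; among all covering selections none totals below 31.

31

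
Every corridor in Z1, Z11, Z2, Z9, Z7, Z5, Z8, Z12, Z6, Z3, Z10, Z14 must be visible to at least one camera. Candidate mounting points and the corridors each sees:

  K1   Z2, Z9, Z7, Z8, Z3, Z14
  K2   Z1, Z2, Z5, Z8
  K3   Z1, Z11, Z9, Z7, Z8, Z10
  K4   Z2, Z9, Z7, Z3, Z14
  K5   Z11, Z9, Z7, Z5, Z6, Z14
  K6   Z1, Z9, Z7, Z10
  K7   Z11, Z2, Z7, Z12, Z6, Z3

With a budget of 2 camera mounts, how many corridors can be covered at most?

10

Choosing K3, K7 covers {Z1, Z11, Z2, Z9, Z7, Z8, Z12, Z6, Z3, Z10} — 10 corridors.
No choice of 2 camera mounts does better; here Z5, Z14 are left uncovered.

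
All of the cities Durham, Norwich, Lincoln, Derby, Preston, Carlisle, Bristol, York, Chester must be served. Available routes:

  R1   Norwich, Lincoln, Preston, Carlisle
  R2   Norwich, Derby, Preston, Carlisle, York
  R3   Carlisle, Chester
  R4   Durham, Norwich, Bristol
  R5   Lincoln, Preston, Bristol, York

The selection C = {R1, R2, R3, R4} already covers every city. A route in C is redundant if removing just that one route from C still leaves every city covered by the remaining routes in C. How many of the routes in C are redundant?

0

Drop R1: Lincoln uncovered — not redundant.
Drop R2: Derby, York uncovered — not redundant.
Drop R3: Chester uncovered — not redundant.
Drop R4: Durham, Bristol uncovered — not redundant.
None of the routes in C is redundant.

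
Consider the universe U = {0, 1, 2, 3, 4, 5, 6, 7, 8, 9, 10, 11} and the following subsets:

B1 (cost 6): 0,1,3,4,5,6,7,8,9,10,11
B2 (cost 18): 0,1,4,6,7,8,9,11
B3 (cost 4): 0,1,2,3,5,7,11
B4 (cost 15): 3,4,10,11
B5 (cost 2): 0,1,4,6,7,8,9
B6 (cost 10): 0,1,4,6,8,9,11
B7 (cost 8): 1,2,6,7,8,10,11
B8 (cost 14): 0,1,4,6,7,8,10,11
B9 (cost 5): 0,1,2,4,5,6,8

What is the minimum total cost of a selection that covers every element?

B1, B3 cover every element at cost 6 + 4 = 10.
Any cover uses at least 2 sets; among all covering selections none totals below 10.
Greedy by coverage-per-cost would pick B5, B3, B1 for 12 — worse than the optimum 10.

10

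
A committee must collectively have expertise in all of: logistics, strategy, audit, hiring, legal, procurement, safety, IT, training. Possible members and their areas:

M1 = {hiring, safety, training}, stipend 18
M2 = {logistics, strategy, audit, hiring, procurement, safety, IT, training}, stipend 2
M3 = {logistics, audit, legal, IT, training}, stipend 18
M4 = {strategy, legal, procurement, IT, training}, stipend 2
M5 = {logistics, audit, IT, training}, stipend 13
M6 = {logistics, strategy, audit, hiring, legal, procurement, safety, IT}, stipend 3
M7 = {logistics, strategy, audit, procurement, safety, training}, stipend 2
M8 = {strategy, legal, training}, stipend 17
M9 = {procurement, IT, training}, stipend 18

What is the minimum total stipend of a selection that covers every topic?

M2, M4 cover every topic at stipend 2 + 2 = 4.
Any cover uses at least 2 members; among all covering selections none totals below 4.

4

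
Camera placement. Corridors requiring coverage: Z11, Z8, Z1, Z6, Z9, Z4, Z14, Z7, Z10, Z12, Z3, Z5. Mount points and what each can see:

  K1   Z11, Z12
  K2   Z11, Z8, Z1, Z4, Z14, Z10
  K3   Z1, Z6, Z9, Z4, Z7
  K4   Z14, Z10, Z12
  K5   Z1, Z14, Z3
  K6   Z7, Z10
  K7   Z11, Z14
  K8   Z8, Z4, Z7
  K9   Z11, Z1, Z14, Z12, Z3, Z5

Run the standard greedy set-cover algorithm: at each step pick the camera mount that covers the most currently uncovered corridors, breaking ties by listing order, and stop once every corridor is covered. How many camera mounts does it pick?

Pick 1: K2 covers 6 new corridors (Z11, Z8, Z1, Z4, Z14, Z10).
Pick 2: K3 covers 3 new corridors (Z6, Z9, Z7).
Pick 3: K9 covers 3 new corridors (Z12, Z3, Z5).
Greedy uses 3 camera mounts.

3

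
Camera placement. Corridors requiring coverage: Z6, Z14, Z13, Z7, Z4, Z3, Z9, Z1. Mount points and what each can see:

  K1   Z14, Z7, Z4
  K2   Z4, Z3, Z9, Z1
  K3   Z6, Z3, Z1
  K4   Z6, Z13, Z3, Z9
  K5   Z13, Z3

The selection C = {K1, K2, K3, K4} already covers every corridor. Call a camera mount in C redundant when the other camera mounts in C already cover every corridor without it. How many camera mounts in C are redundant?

Drop K1: Z14, Z7 uncovered — not redundant.
Drop K2: the rest still cover every corridor — redundant.
Drop K3: the rest still cover every corridor — redundant.
Drop K4: Z13 uncovered — not redundant.
2 redundant: K2, K3.

2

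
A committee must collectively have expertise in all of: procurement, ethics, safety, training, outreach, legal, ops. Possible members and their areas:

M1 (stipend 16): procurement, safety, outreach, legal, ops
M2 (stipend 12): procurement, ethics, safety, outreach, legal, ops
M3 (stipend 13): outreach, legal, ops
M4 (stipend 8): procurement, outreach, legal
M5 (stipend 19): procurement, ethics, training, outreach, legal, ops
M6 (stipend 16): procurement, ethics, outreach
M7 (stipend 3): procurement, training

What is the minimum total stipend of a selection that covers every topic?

M2, M7 cover every topic at stipend 12 + 3 = 15.
Any cover uses at least 2 members; among all covering selections none totals below 15.

15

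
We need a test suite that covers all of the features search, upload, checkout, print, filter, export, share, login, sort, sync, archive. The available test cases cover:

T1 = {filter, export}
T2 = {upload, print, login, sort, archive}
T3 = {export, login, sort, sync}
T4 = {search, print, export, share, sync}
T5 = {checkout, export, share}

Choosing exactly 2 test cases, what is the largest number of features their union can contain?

9

Choosing T2, T4 covers {search, upload, print, export, share, login, sort, sync, archive} — 9 features.
No choice of 2 test cases does better; here checkout, filter are left uncovered.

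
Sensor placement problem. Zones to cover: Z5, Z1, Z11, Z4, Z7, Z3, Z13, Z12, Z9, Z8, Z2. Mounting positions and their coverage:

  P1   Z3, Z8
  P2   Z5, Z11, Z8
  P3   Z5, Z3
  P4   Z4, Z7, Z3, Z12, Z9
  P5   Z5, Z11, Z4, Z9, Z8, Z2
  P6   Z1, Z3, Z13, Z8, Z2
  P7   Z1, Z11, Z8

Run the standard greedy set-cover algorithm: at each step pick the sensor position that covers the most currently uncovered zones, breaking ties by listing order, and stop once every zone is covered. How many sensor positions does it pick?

Pick 1: P5 covers 6 new zones (Z5, Z11, Z4, Z9, Z8, Z2).
Pick 2: P4 covers 3 new zones (Z7, Z3, Z12).
Pick 3: P6 covers 2 new zones (Z1, Z13).
Greedy uses 3 sensor positions.

3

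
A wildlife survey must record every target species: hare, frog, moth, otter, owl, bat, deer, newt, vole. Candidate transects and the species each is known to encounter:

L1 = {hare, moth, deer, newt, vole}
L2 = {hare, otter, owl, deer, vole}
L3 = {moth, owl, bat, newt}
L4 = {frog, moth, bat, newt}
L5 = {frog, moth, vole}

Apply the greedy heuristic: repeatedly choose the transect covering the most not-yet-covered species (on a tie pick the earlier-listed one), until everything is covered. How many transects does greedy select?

Pick 1: L1 covers 5 new species (hare, moth, deer, newt, vole).
Pick 2: L2 covers 2 new species (otter, owl).
Pick 3: L4 covers 2 new species (frog, bat).
Greedy uses 3 transects. (The true minimum is 2.)

3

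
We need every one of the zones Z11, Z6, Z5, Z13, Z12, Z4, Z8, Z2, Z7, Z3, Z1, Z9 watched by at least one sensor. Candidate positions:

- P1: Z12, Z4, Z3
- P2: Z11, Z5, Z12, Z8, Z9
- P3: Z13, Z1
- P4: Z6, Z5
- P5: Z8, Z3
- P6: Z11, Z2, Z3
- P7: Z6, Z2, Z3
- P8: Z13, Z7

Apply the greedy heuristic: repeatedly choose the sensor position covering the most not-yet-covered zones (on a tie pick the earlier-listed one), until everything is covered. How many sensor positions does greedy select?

Pick 1: P2 covers 5 new zones (Z11, Z5, Z12, Z8, Z9).
Pick 2: P7 covers 3 new zones (Z6, Z2, Z3).
Pick 3: P3 covers 2 new zones (Z13, Z1).
Pick 4: P1 covers 1 new zones (Z4).
Pick 5: P8 covers 1 new zones (Z7).
Greedy uses 5 sensor positions.

5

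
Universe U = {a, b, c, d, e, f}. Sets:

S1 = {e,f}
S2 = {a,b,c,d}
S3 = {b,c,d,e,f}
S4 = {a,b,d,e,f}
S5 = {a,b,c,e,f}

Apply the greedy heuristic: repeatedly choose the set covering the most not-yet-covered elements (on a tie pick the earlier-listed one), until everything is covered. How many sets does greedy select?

Pick 1: S3 covers 5 new elements (b, c, d, e, f).
Pick 2: S2 covers 1 new elements (a).
Greedy uses 2 sets.

2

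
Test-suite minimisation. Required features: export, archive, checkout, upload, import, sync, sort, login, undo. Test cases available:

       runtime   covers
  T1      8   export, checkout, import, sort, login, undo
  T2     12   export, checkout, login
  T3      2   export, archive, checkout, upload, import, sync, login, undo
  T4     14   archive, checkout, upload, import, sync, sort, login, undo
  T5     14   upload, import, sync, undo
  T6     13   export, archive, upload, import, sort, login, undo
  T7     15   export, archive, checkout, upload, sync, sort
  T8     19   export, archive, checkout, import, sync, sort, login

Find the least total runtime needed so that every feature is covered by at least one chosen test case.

T1, T3 cover every feature at runtime 8 + 2 = 10.
Any cover uses at least 2 test cases; among all covering selections none totals below 10.

10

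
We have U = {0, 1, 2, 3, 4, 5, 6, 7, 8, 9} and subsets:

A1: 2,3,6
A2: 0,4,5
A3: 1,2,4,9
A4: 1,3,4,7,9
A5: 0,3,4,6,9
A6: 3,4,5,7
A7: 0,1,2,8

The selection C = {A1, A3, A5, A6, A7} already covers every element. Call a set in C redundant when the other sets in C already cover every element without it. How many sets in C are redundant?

3

Drop A1: the rest still cover every element — redundant.
Drop A3: the rest still cover every element — redundant.
Drop A5: the rest still cover every element — redundant.
Drop A6: 5, 7 uncovered — not redundant.
Drop A7: 8 uncovered — not redundant.
3 redundant: A1, A3, A5.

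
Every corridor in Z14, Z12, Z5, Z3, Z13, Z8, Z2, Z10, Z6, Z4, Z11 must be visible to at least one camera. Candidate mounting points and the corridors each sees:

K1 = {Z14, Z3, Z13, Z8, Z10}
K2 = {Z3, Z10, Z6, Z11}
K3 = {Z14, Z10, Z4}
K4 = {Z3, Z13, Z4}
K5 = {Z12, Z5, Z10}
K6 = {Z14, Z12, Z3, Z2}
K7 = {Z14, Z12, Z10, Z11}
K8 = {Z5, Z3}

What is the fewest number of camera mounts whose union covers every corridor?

5

K1, K2, K3, K5, K6 together cover {Z14, Z12, Z5, Z3, Z13, Z8, Z2, Z10, Z6, Z4, Z11} — every corridor.
No 4 of the 8 camera mounts cover everything (all 70 size-4 selections fall short), so 5 is minimum.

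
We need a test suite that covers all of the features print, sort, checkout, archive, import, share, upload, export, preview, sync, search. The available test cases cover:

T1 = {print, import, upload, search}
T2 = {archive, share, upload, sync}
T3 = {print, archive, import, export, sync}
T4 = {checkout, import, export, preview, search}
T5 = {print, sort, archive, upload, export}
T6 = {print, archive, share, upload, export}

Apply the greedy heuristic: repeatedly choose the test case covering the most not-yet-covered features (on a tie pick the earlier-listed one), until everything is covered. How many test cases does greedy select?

4

Pick 1: T3 covers 5 new features (print, archive, import, export, sync).
Pick 2: T4 covers 3 new features (checkout, preview, search).
Pick 3: T2 covers 2 new features (share, upload).
Pick 4: T5 covers 1 new features (sort).
Greedy uses 4 test cases. (The true minimum is 3.)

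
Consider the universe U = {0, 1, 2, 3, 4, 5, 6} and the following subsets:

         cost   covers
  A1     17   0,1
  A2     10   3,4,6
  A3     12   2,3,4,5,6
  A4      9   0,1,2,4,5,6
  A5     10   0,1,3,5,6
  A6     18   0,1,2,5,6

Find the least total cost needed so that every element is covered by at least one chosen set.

19

A2, A4 cover every element at cost 10 + 9 = 19.
Any cover uses at least 2 sets; among all covering selections none totals below 19.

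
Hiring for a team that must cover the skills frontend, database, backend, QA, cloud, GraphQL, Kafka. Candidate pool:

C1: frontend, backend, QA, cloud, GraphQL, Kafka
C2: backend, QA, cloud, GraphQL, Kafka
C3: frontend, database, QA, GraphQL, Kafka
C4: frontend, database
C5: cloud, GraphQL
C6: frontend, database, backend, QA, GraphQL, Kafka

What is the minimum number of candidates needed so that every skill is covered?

2

C1, C3 together cover {frontend, database, backend, QA, cloud, GraphQL, Kafka} — every skill.
No single candidate contains all 7 skills, so 2 is optimal.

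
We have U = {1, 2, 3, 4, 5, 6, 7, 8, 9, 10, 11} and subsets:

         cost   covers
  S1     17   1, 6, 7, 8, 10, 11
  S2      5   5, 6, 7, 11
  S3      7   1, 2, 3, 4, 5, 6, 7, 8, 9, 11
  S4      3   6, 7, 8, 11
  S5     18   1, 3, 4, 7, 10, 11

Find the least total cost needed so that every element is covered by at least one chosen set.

S1, S3 cover every element at cost 17 + 7 = 24.
Any cover uses at least 2 sets; among all covering selections none totals below 24.

24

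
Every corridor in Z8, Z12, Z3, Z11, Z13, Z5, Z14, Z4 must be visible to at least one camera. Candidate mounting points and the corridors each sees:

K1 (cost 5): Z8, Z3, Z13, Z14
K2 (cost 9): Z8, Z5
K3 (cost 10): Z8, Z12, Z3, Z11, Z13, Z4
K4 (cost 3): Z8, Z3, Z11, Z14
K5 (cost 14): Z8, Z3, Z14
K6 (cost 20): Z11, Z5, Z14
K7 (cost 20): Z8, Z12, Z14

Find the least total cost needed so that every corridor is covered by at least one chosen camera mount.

K2, K3, K4 cover every corridor at cost 9 + 10 + 3 = 22.
Any cover uses at least 2 camera mounts; among all covering selections none totals below 22.

22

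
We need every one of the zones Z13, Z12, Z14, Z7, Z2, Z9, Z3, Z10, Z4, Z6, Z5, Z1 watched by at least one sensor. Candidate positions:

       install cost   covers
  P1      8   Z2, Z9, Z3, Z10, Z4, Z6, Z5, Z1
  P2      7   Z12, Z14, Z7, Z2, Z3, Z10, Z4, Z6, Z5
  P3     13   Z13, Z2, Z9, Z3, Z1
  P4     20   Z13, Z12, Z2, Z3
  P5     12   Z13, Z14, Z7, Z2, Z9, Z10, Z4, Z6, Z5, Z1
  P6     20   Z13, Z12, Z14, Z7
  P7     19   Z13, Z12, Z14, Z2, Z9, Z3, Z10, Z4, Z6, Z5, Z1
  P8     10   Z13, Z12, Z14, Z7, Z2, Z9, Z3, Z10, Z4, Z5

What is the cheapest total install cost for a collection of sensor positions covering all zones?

P1, P8 cover every zone at install cost 8 + 10 = 18.
Any cover uses at least 2 sensor positions; among all covering selections none totals below 18.
Greedy by coverage-per-install cost would pick P2, P1, P8 for 25 — worse than the optimum 18.

18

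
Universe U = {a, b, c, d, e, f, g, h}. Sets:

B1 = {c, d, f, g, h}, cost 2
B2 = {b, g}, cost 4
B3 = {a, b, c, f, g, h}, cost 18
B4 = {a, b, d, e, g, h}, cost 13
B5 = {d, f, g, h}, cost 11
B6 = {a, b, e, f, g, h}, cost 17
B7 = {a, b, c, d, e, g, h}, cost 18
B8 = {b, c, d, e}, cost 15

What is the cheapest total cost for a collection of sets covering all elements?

15

B1, B4 cover every element at cost 2 + 13 = 15.
Any cover uses at least 2 sets; among all covering selections none totals below 15.
Greedy by coverage-per-cost would pick B1, B2, B4 for 19 — worse than the optimum 15.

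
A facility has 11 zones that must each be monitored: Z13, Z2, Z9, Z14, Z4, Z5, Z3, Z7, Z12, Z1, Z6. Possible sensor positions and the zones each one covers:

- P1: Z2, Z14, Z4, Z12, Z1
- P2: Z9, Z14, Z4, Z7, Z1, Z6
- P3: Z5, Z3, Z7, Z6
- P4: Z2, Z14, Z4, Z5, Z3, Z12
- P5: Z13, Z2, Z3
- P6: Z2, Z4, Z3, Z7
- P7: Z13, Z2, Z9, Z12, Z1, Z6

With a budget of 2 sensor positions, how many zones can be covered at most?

Choosing P2, P4 covers {Z2, Z9, Z14, Z4, Z5, Z3, Z7, Z12, Z1, Z6} — 10 zones.
No choice of 2 sensor positions does better; here Z13 is left uncovered.

10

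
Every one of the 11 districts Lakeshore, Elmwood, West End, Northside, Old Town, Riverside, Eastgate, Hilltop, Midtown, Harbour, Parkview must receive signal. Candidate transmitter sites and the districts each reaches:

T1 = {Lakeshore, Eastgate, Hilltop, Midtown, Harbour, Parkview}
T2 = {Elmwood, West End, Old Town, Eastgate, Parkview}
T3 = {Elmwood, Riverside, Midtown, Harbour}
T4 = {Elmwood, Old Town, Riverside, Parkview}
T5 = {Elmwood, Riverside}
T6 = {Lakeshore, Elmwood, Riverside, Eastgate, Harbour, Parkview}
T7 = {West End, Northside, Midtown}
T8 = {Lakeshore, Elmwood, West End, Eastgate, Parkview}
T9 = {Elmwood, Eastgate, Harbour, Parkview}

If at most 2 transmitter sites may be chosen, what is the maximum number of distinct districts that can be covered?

9

Choosing T1, T2 covers {Lakeshore, Elmwood, West End, Old Town, Eastgate, Hilltop, Midtown, Harbour, Parkview} — 9 districts.
No choice of 2 transmitter sites does better; here Northside, Riverside are left uncovered.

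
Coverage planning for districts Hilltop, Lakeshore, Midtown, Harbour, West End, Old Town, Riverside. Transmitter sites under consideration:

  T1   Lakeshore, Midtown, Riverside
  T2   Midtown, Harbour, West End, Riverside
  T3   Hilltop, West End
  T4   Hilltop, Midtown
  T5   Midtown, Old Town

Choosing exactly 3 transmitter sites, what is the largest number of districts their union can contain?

6

Choosing T1, T2, T3 covers {Hilltop, Lakeshore, Midtown, Harbour, West End, Riverside} — 6 districts.
No choice of 3 transmitter sites does better; here Old Town is left uncovered.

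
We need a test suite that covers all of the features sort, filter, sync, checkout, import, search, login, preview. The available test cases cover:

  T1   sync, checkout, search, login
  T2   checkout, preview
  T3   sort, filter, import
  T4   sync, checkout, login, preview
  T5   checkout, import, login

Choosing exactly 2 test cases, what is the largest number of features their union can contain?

Choosing T1, T3 covers {sort, filter, sync, checkout, import, search, login} — 7 features.
No choice of 2 test cases does better; here preview is left uncovered.

7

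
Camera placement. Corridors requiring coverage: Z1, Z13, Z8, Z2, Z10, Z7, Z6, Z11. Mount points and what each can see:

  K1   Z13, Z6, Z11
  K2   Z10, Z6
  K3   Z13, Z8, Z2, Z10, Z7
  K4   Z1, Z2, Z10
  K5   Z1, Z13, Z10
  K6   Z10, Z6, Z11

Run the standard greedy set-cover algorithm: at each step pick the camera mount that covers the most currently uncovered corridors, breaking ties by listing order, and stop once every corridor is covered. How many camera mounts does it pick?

Pick 1: K3 covers 5 new corridors (Z13, Z8, Z2, Z10, Z7).
Pick 2: K1 covers 2 new corridors (Z6, Z11).
Pick 3: K4 covers 1 new corridors (Z1).
Greedy uses 3 camera mounts.

3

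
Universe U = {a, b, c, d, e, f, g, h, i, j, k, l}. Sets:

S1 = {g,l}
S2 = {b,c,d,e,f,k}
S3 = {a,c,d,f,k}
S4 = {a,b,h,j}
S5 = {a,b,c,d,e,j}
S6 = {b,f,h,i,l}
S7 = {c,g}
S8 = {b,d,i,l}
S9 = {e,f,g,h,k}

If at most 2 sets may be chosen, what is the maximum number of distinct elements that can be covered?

Choosing S5, S6 covers {a, b, c, d, e, f, h, i, j, l} — 10 elements.
No choice of 2 sets does better; here g, k are left uncovered.

10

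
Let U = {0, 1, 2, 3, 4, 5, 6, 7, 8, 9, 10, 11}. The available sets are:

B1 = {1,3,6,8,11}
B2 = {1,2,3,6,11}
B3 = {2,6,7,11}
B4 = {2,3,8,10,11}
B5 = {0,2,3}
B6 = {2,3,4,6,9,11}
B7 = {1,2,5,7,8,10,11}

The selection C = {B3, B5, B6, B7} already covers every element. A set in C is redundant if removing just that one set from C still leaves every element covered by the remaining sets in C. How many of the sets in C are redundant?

Drop B3: the rest still cover every element — redundant.
Drop B5: 0 uncovered — not redundant.
Drop B6: 4, 9 uncovered — not redundant.
Drop B7: 1, 5, 8, 10 uncovered — not redundant.
1 redundant: B3.

1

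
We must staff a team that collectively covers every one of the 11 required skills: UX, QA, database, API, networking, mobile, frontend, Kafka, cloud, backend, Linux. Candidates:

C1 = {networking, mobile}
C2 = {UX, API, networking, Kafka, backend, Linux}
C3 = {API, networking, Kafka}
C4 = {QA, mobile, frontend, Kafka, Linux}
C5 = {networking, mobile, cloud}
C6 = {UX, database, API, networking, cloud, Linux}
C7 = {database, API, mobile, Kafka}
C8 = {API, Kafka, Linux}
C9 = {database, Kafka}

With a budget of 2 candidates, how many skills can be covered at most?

10

Choosing C4, C6 covers {UX, QA, database, API, networking, mobile, frontend, Kafka, cloud, Linux} — 10 skills.
No choice of 2 candidates does better; here backend is left uncovered.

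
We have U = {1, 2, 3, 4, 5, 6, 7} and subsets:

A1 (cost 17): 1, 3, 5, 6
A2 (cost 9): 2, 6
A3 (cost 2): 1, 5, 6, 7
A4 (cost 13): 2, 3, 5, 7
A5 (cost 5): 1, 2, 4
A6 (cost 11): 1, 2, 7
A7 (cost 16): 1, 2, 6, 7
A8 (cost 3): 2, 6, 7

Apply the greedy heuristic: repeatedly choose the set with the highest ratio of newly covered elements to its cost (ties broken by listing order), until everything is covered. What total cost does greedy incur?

20

Pick 1: A3 adds 4 new (1, 5, 6, 7) at cost 2 (ratio 4/2).
Pick 2: A5 adds 2 new (2, 4) at cost 5 (ratio 2/5).
Pick 3: A4 adds 1 new (3) at cost 13 (ratio 1/13).
Greedy total cost: 2 + 5 + 13 = 20.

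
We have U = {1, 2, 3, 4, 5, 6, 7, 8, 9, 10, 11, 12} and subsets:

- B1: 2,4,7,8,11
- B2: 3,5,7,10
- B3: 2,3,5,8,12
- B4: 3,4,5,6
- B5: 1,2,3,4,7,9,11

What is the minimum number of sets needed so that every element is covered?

B2, B3, B4, B5 together cover {1, 2, 3, 4, 5, 6, 7, 8, 9, 10, 11, 12} — every element.
No 3 of the 5 sets cover everything (all 10 triples fall short), so 4 is minimum.

4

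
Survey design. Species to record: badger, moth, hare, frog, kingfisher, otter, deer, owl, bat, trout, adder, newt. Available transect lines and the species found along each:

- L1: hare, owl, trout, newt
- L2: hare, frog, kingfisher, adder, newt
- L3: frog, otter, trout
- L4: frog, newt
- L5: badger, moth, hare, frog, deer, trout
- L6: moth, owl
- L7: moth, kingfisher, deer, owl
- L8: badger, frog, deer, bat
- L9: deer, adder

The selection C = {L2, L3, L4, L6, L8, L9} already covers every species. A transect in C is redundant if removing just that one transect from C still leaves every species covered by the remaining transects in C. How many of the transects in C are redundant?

Drop L2: hare, kingfisher uncovered — not redundant.
Drop L3: otter, trout uncovered — not redundant.
Drop L4: the rest still cover every species — redundant.
Drop L6: moth, owl uncovered — not redundant.
Drop L8: badger, bat uncovered — not redundant.
Drop L9: the rest still cover every species — redundant.
2 redundant: L4, L9.

2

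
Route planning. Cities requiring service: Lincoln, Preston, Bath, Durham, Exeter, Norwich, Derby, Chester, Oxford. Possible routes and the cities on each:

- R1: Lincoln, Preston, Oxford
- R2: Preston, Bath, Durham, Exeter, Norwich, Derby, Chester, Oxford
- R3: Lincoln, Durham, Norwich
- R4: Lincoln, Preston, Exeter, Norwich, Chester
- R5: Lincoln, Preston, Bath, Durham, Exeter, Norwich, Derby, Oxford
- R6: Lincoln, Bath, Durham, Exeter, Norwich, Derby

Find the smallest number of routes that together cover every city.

R1, R2 together cover {Lincoln, Preston, Bath, Durham, Exeter, Norwich, Derby, Chester, Oxford} — every city.
No single route contains all 9 cities, so 2 is optimal.

2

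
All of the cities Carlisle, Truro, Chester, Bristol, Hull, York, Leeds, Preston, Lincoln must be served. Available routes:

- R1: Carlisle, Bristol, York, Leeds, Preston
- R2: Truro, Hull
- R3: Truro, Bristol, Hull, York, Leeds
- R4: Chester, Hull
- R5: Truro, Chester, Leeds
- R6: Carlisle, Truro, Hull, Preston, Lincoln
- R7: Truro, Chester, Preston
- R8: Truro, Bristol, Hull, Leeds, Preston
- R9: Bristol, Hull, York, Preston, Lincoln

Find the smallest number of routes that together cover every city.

R1, R4, R6 together cover {Carlisle, Truro, Chester, Bristol, Hull, York, Leeds, Preston, Lincoln} — every city.
No 2 of the 9 routes cover everything (all 36 pairs fall short), so 3 is minimum.

3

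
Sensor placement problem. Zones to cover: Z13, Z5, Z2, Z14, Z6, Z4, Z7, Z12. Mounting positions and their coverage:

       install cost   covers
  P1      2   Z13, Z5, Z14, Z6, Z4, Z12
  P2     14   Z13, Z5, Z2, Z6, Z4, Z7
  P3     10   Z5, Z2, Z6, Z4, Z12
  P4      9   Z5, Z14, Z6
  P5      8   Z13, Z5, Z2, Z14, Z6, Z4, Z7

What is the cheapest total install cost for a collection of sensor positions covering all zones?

P1, P5 cover every zone at install cost 2 + 8 = 10.
Any cover uses at least 2 sensor positions; among all covering selections none totals below 10.

10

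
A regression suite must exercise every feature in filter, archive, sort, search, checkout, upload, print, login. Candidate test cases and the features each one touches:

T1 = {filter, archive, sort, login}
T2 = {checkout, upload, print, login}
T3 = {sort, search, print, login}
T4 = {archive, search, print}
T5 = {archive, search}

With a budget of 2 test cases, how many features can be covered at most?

Choosing T1, T2 covers {filter, archive, sort, checkout, upload, print, login} — 7 features.
No choice of 2 test cases does better; here search is left uncovered.

7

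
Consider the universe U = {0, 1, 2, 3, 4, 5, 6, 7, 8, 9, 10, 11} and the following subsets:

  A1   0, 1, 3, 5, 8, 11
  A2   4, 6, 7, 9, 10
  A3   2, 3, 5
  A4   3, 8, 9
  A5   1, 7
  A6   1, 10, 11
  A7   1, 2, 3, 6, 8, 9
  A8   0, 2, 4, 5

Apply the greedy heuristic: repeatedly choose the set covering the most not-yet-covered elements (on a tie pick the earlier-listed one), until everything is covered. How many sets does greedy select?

3

Pick 1: A1 covers 6 new elements (0, 1, 3, 5, 8, 11).
Pick 2: A2 covers 5 new elements (4, 6, 7, 9, 10).
Pick 3: A3 covers 1 new elements (2).
Greedy uses 3 sets.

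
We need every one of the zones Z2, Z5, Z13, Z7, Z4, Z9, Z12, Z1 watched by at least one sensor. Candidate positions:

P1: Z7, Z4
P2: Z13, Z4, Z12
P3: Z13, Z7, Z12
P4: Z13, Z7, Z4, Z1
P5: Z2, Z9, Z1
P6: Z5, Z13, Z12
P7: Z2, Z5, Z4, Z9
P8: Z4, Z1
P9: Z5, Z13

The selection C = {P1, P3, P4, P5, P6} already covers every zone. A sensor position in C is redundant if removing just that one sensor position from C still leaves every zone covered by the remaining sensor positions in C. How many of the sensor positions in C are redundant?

3

Drop P1: the rest still cover every zone — redundant.
Drop P3: the rest still cover every zone — redundant.
Drop P4: the rest still cover every zone — redundant.
Drop P5: Z2, Z9 uncovered — not redundant.
Drop P6: Z5 uncovered — not redundant.
3 redundant: P1, P3, P4.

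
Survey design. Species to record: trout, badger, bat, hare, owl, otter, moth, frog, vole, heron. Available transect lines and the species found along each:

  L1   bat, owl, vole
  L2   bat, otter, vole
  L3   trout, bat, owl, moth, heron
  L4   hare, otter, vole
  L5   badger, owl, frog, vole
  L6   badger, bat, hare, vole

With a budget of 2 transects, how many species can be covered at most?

8

Choosing L3, L4 covers {trout, bat, hare, owl, otter, moth, vole, heron} — 8 species.
No choice of 2 transects does better; here badger, frog are left uncovered.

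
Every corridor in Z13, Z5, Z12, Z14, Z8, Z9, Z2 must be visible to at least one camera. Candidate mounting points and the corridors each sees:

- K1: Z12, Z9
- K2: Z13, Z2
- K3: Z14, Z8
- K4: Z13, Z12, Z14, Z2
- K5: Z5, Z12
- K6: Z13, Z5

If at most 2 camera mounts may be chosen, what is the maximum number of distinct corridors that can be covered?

Choosing K1, K4 covers {Z13, Z12, Z14, Z9, Z2} — 5 corridors.
No choice of 2 camera mounts does better; here Z5, Z8 are left uncovered.

5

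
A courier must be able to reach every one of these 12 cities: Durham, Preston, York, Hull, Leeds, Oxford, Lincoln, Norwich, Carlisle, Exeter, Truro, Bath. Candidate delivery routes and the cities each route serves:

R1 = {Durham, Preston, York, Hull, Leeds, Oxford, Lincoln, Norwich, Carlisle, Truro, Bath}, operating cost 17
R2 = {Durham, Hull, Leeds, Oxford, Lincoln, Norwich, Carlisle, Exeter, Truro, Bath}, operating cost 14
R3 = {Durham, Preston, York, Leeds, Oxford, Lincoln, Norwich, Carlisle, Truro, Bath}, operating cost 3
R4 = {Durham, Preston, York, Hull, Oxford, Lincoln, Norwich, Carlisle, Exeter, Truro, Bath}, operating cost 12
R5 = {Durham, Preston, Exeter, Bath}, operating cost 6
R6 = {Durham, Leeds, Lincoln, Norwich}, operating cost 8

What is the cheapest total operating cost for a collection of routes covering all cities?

15

R3, R4 cover every city at operating cost 3 + 12 = 15.
Any cover uses at least 2 routes; among all covering selections none totals below 15.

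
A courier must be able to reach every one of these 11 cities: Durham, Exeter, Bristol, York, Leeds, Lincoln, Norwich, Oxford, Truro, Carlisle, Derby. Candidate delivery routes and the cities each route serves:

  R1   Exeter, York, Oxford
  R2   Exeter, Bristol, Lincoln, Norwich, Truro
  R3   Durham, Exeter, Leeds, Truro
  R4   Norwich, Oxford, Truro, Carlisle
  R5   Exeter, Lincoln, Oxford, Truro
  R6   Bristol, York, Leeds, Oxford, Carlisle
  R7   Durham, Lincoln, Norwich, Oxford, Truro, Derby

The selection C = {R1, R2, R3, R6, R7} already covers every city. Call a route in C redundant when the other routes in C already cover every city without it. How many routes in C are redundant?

Drop R1: the rest still cover every city — redundant.
Drop R2: the rest still cover every city — redundant.
Drop R3: the rest still cover every city — redundant.
Drop R6: Carlisle uncovered — not redundant.
Drop R7: Derby uncovered — not redundant.
3 redundant: R1, R2, R3.

3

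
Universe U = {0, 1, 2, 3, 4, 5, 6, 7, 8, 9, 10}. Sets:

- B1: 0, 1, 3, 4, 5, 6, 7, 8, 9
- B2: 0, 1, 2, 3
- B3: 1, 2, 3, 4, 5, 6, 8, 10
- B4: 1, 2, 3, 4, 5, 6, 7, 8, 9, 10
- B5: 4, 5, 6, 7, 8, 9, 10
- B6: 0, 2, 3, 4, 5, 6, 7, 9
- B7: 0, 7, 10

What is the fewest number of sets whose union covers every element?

2

B1, B3 together cover {0, 1, 2, 3, 4, 5, 6, 7, 8, 9, 10} — every element.
No single set contains all 11 elements, so 2 is optimal.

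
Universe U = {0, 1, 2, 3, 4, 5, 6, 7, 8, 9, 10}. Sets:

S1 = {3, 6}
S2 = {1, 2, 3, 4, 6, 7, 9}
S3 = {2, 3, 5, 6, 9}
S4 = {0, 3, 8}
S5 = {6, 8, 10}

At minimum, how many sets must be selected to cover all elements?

S2, S3, S4, S5 together cover {0, 1, 2, 3, 4, 5, 6, 7, 8, 9, 10} — every element.
No 3 of the 5 sets cover everything (all 10 triples fall short), so 4 is minimum.

4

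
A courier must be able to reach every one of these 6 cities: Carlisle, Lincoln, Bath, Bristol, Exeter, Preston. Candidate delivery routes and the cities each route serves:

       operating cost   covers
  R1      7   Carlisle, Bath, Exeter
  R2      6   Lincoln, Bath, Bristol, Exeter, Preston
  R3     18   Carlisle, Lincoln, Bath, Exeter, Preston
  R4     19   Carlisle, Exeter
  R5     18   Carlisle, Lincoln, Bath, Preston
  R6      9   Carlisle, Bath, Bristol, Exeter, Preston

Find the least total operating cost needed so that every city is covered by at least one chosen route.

13

R1, R2 cover every city at operating cost 7 + 6 = 13.
Any cover uses at least 2 routes; among all covering selections none totals below 13.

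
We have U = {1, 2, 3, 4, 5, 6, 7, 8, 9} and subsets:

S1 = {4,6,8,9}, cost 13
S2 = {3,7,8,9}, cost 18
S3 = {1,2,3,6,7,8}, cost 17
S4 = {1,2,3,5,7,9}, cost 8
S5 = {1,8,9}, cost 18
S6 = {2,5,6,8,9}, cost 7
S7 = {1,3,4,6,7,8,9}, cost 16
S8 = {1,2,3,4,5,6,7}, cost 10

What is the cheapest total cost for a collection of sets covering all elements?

S6, S8 cover every element at cost 7 + 10 = 17.
Any cover uses at least 2 sets; among all covering selections none totals below 17.

17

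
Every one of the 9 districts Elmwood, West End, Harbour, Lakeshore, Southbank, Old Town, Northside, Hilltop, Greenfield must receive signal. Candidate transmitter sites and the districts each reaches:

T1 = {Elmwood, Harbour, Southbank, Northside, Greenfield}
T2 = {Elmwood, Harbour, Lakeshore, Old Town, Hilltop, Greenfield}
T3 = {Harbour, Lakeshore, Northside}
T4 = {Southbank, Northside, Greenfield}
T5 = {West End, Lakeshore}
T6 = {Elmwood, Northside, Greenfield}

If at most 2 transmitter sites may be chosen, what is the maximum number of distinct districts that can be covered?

8

Choosing T1, T2 covers {Elmwood, Harbour, Lakeshore, Southbank, Old Town, Northside, Hilltop, Greenfield} — 8 districts.
No choice of 2 transmitter sites does better; here West End is left uncovered.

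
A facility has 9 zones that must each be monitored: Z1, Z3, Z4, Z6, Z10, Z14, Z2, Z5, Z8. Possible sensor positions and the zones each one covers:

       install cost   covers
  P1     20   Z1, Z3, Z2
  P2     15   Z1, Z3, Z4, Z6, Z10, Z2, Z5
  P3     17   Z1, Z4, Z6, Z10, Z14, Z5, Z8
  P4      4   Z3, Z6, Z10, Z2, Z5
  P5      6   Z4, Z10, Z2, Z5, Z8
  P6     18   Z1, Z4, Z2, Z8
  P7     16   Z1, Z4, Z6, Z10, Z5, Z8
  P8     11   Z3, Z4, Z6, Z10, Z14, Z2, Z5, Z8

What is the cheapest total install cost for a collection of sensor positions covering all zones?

21

P3, P4 cover every zone at install cost 17 + 4 = 21.
Any cover uses at least 2 sensor positions; among all covering selections none totals below 21.
Greedy by coverage-per-install cost would pick P4, P5, P3 for 27 — worse than the optimum 21.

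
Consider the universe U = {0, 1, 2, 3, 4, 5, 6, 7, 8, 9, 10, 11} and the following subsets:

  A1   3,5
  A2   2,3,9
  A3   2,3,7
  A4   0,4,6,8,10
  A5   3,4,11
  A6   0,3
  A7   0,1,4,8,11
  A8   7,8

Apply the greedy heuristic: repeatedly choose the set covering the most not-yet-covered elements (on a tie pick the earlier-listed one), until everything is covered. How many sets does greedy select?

5

Pick 1: A4 covers 5 new elements (0, 4, 6, 8, 10).
Pick 2: A2 covers 3 new elements (2, 3, 9).
Pick 3: A7 covers 2 new elements (1, 11).
Pick 4: A1 covers 1 new elements (5).
Pick 5: A3 covers 1 new elements (7).
Greedy uses 5 sets.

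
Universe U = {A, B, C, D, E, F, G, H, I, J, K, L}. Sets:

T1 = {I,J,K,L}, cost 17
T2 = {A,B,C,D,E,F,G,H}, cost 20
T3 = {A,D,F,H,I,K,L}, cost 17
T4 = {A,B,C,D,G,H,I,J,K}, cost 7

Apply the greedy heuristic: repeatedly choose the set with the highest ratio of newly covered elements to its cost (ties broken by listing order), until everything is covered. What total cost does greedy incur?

Pick 1: T4 adds 9 new (A, B, C, D, G, H, I, J, K) at cost 7 (ratio 9/7).
Pick 2: T3 adds 2 new (F, L) at cost 17 (ratio 2/17).
Pick 3: T2 adds 1 new (E) at cost 20 (ratio 1/20).
Greedy total cost: 7 + 17 + 20 = 44. (The true optimum is 37, so greedy overshoots here.)

44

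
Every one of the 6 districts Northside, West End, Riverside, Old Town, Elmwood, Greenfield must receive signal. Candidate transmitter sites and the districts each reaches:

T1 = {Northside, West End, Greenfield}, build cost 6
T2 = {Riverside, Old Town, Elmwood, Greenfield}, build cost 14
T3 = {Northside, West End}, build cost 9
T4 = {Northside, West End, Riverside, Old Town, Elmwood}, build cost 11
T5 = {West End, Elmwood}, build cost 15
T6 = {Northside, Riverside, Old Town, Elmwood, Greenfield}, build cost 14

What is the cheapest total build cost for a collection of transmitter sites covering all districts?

T1, T4 cover every district at build cost 6 + 11 = 17.
Any cover uses at least 2 transmitter sites; among all covering selections none totals below 17.

17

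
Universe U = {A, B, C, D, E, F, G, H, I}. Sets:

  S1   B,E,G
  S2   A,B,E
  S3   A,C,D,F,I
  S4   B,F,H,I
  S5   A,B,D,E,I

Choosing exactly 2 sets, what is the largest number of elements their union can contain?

8

Choosing S1, S3 covers {A, B, C, D, E, F, G, I} — 8 elements.
No choice of 2 sets does better; here H is left uncovered.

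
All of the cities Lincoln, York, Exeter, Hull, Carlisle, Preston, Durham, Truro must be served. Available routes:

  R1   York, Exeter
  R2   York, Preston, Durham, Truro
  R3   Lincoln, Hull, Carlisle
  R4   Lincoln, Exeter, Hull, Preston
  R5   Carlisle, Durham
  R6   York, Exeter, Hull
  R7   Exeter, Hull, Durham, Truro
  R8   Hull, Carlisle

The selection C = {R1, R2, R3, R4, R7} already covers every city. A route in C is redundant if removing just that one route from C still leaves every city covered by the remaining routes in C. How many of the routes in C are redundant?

Drop R1: the rest still cover every city — redundant.
Drop R2: the rest still cover every city — redundant.
Drop R3: Carlisle uncovered — not redundant.
Drop R4: the rest still cover every city — redundant.
Drop R7: the rest still cover every city — redundant.
4 redundant: R1, R2, R4, R7.

4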